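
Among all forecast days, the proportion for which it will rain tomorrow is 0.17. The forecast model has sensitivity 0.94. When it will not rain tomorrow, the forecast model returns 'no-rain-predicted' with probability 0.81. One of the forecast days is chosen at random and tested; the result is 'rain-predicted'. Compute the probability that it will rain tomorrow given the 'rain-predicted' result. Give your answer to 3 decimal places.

Write H for 'it will rain tomorrow'. Prior odds H:¬H = 0.17/0.83 = 0.20482. For the 'rain-predicted' outcome, the likelihood ratio is 0.94/0.19 = 4.9474.
Posterior odds = 0.20482 × 4.9474 = 1.0133, so P(H|E) = 1.0133/(1+1.0133) = 0.503.

P(H | E) ≈ 0.503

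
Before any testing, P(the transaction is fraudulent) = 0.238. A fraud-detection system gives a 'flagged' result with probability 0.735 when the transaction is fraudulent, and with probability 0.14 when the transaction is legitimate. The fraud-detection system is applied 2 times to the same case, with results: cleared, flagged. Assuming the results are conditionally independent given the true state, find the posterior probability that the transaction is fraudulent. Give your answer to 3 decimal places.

Let H be the event that the transaction is fraudulent; start with P(H) = 0.238. P('flagged'|H) = 0.735, P('flagged'|¬H) = 0.14.
Update on result 1 ('cleared'): P(H) ← 0.265·0.2380 / (0.265·0.2380 + 0.86·0.7620) = 0.063070/0.71839 = 0.0878.
Update on result 2 ('flagged'): P(H) ← 0.735·0.0878 / (0.735·0.0878 + 0.14·0.9122) = 0.064528/0.19224 = 0.3357.

Posterior P(H) ≈ 0.336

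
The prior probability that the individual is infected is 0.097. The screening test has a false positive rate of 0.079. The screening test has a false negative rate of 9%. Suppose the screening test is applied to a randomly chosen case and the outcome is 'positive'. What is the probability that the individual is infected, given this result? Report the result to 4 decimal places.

P(H | E) ≈ 0.5530

Let H be the event that the individual is infected. P(H) = 0.097, so P(¬H) = 0.903. With E the 'positive' result, P(E|H) = 0.91 and P(E|¬H) = 0.079.
P(E) = 0.91·0.097 + 0.079·0.903 = 0.088270 + 0.071337 = 0.15961.
By Bayes' theorem, P(H|E) = 0.088270 / 0.15961 = 0.5530.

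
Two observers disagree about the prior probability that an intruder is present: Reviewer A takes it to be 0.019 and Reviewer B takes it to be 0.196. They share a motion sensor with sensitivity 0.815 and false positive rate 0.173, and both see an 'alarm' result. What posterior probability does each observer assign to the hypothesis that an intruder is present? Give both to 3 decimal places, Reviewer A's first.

Reviewer A: 0.084; Reviewer B: 0.535

P('+'|H) = 0.815, P('+'|¬H) = 0.173.
Reviewer A: numerator 0.815·0.019 = 0.015485; evidence = 0.015485+0.173·0.981 = 0.18520; posterior = 0.084.
Reviewer B: numerator 0.815·0.196 = 0.15974; evidence = 0.15974+0.173·0.804 = 0.29883; posterior = 0.535.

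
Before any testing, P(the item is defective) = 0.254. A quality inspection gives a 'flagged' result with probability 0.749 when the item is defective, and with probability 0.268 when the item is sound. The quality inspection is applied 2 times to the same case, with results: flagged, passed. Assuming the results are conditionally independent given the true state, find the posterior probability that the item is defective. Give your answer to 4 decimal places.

Posterior P(H) ≈ 0.2460

With H the event that the item is defective, the joint likelihood of the observed sequence is P(data|H) = 0.749·0.251 = 0.18800 and P(data|¬H) = 0.268·0.732 = 0.19618.
Bayes: P(H|data) = 0.254·0.18800 / (0.254·0.18800 + 0.746·0.19618) = 0.047752/0.19410 = 0.2460.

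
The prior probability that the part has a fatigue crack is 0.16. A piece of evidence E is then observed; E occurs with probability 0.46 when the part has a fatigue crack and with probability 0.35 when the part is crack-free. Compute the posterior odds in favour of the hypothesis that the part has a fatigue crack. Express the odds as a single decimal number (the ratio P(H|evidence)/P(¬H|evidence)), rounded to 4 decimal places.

Prior odds = 0.16/(1−0.16) = 0.19048.
Likelihood ratio for E = 0.46/0.35 = 1.3143.
Posterior odds = prior odds × LR = 0.25034.

Posterior odds ≈ 0.2503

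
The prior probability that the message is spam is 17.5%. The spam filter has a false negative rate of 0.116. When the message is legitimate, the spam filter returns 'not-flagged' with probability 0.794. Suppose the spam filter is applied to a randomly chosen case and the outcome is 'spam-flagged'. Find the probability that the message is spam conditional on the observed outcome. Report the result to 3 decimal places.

P(H | E) ≈ 0.477

Write H for 'the message is spam'. Prior odds H:¬H = 0.175/0.825 = 0.21212. For the 'spam-flagged' outcome, the likelihood ratio is 0.884/0.206 = 4.2913.
Posterior odds = 0.21212 × 4.2913 = 0.91027, so P(H|E) = 0.91027/(1+0.91027) = 0.477.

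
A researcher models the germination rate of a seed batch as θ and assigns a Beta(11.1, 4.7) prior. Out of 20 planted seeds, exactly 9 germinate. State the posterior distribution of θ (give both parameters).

Observing 9 successes and 11 failures updates Beta(11.1, 4.7) by adding the success and failure counts to the two shape parameters: α = 11.1+9 = 20.1, β = 4.7+11 = 15.7.

Posterior: Beta(20.1, 15.7)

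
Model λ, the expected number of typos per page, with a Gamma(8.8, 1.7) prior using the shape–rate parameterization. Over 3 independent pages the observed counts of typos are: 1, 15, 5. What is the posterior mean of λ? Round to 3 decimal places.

Total count ∑xᵢ = 21 over n = 3 pages.
Gamma is conjugate to the Poisson likelihood: posterior is Gamma(shape = 8.8+21 = 29.8, rate = 1.7+3 = 4.7).
E[λ | data] = 29.8/4.7 = 6.340.

Posterior mean ≈ 6.340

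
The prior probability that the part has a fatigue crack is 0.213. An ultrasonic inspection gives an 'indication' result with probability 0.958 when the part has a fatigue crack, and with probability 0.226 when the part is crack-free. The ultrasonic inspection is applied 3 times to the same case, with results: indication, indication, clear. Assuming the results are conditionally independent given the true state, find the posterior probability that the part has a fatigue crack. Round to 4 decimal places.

Posterior P(H) ≈ 0.2088

With H the event that the part has a fatigue crack, the joint likelihood of the observed sequence is P(data|H) = 0.958·0.958·0.042 = 0.038546 and P(data|¬H) = 0.226·0.226·0.774 = 0.039533.
Bayes: P(H|data) = 0.213·0.038546 / (0.213·0.038546 + 0.787·0.039533) = 0.0082103/0.039323 = 0.2088.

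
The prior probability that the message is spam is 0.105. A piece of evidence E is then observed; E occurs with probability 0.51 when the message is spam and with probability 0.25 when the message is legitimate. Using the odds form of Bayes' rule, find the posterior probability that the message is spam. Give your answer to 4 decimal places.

Prior odds = 0.105/(1−0.105) = 0.11732.
Likelihood ratio for E = 0.51/0.25 = 2.0400.
Posterior odds = prior odds × LR = 0.23933.
Posterior probability = odds/(1+odds) = 0.23933/1.2393 = 0.1931.

Posterior probability ≈ 0.1931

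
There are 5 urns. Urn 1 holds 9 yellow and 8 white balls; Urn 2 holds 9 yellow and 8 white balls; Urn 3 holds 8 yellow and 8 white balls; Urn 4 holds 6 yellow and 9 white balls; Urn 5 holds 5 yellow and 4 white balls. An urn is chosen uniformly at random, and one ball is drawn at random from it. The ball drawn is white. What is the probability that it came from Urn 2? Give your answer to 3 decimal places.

P(white|Urn 1) = 0.4706; P(white|Urn 2) = 0.4706; P(white|Urn 3) = 0.5; P(white|Urn 4) = 0.6; P(white|Urn 5) = 0.4444.
Prior × likelihood for each source: 0.2·0.4706=0.09412, 0.2·0.4706=0.09412, 0.2·0.5=0.1000, 0.2·0.6=0.1200, 0.2·0.4444=0.08889. Summing gives P(white) = 0.49712.
P(Urn 2 | white) = 0.09412 / 0.49712 = 0.189.

Posterior probability ≈ 0.189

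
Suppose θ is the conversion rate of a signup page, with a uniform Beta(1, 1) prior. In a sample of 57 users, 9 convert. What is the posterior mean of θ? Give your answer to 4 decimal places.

Posterior mean ≈ 0.1695

Observing 9 successes and 48 failures updates Beta(1, 1) by adding the success and failure counts to the two shape parameters: α = 1+9 = 10, β = 1+48 = 49.
E[θ | data] = 10/(10+49) = 0.1695.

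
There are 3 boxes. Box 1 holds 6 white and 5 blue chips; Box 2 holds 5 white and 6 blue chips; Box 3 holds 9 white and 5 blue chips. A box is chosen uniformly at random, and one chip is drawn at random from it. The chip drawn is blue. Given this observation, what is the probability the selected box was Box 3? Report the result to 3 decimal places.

Tabulate prior·likelihood by source: [1] prior 0.333333, lik 0.4545, product 0.1515; [2] prior 0.333333, lik 0.5455, product 0.1818; [3] prior 0.333333, lik 0.3571, product 0.1190.
Normalizing constant = 0.45238; the posterior for Box 3 is its product over the sum, 0.1190/0.45238 = 0.263.

Posterior probability ≈ 0.263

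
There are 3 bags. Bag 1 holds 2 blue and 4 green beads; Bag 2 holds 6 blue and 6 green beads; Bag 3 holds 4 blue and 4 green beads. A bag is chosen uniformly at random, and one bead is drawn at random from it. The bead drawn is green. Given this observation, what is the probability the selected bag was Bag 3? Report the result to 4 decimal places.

P(green|Bag 1) = 0.6667; P(green|Bag 2) = 0.5; P(green|Bag 3) = 0.5.
Prior × likelihood for each source: 0.333333·0.6667=0.2222, 0.333333·0.5=0.1667, 0.333333·0.5=0.1667. Summing gives P(green) = 0.55556.
P(Bag 3 | green) = 0.1667 / 0.55556 = 0.3000.

Posterior probability ≈ 0.3000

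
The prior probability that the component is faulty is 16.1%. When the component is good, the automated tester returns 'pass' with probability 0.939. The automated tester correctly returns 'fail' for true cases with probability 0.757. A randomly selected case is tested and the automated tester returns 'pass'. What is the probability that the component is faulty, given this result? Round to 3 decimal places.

P(H | E) ≈ 0.047

Write H for 'the component is faulty'. Prior odds H:¬H = 0.161/0.839 = 0.19190. For the 'pass' outcome, the likelihood ratio is 0.243/0.939 = 0.25879.
Posterior odds = 0.19190 × 0.25879 = 0.049660, so P(H|E) = 0.049660/(1+0.049660) = 0.047.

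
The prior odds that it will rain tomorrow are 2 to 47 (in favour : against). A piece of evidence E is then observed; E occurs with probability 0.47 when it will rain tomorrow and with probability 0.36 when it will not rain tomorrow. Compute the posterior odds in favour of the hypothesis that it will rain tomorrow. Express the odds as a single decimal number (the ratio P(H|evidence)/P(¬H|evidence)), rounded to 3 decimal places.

Posterior odds ≈ 0.056

Prior odds = 2/47 = 0.042553. In log-odds, ln(0.042553) = -3.1570.
Add log likelihood ratio: ln(1.3056) = 0.26663.
Posterior log-odds = -2.8904, so posterior odds = exp(-2.8904) = 0.055556.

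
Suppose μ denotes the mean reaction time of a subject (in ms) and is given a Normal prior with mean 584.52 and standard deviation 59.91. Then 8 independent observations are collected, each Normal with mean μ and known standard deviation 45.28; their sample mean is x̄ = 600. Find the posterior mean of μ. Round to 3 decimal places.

Posterior mean ≈ 598.968

Prior precision 1/τ₀² = 1/59.91² = 0.00027861; data precision n/σ² = 8/45.28² = 0.00390191.
Posterior precision = 0.00027861 + 0.00390191 = 0.00418052.
Posterior mean = (0.00027861·584.52 + 0.00390191·600) / 0.00418052 = 598.968.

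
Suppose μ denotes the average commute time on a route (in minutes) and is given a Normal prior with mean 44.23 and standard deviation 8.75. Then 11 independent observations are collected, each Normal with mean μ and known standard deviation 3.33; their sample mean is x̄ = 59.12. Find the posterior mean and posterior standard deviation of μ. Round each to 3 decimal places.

Posterior mean ≈ 58.926; posterior SD ≈ 0.997

With known σ, the Normal prior is conjugate. Weight on the data is w = (n/σ²)/(n/σ² + 1/τ₀²) = 0.991983/(0.991983+0.0130612) = 0.98700.
Posterior mean = w·x̄ + (1−w)·μ₀ = 0.98700·59.12 + 0.012996·44.23 = 58.926. Posterior variance = 1/(0.991983+0.0130612) = 0.994981, so SD = 0.997.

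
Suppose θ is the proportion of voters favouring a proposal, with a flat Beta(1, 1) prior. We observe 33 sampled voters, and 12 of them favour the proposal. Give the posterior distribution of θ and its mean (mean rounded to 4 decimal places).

Posterior: Beta(13, 22); mean ≈ 0.3714

Observing 12 successes and 21 failures updates Beta(1, 1) by adding the success and failure counts to the two shape parameters: α = 1+12 = 13, β = 1+21 = 22.
Posterior mean = α/(α+β) = 13/35 = 0.3714.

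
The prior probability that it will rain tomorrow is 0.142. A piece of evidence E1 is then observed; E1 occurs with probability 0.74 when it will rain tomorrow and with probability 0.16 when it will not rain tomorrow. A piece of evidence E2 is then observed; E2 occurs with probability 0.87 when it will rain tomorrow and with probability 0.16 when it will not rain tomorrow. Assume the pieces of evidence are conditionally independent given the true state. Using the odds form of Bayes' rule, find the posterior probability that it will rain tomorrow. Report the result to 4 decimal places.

Posterior probability ≈ 0.8063

Prior odds = 0.142/(1−0.142) = 0.16550. In log-odds, ln(0.16550) = -1.7988.
Add log likelihood ratios: ln(4.6250) + ln(5.4375) = 3.2248.
Posterior log-odds = 1.4260, so posterior odds = exp(1.4260) = 4.1621. Converting, P(H|E) = 4.1621/5.1621 = 0.8063.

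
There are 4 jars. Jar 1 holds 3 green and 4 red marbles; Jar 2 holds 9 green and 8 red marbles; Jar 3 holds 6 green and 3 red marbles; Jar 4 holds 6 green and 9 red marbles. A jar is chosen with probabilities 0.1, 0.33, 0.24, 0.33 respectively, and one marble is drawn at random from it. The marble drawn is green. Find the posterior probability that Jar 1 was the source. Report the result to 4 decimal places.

Tabulate prior·likelihood by source: [1] prior 0.1, lik 0.4286, product 0.04286; [2] prior 0.33, lik 0.5294, product 0.1747; [3] prior 0.24, lik 0.6667, product 0.1600; [4] prior 0.33, lik 0.4, product 0.1320.
Normalizing constant = 0.50956; the posterior for Jar 1 is its product over the sum, 0.04286/0.50956 = 0.0841.

Posterior probability ≈ 0.0841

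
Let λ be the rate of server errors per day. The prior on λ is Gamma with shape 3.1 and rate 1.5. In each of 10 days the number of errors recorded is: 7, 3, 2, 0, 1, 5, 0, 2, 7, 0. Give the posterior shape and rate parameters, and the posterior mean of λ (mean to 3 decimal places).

The Poisson likelihood adds the total count to the shape and the number of exposure periods to the rate. Here ∑xᵢ = 27 and n = 10, so shape 3.1→30.1 and rate 1.5→11.5.
E[λ | data] = 30.1/11.5 = 2.617.

Posterior: Gamma(shape=30.1, rate=11.5); mean ≈ 2.617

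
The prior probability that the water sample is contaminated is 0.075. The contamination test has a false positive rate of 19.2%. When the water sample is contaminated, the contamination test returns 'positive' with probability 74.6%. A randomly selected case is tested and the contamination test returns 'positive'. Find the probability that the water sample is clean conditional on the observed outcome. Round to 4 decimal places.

Write H for 'the water sample is contaminated'. Prior odds H:¬H = 0.075/0.925 = 0.081081. For the 'positive' outcome, the likelihood ratio is 0.746/0.192 = 3.8854.
Posterior odds = 0.081081 × 3.8854 = 0.31503, so P(H|E) = 0.31503/(1+0.31503) = 0.2396. Then P(¬H|E) = 1 − 0.2396 = 0.7604.

P(¬H | E) ≈ 0.7604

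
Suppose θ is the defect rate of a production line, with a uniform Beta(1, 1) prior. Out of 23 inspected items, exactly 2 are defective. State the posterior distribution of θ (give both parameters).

The binomial likelihood is conjugate to the Beta prior: with 2 successes and 21 failures, the posterior is Beta(1+2, 1+21) = Beta(3, 22).

Posterior: Beta(3, 22)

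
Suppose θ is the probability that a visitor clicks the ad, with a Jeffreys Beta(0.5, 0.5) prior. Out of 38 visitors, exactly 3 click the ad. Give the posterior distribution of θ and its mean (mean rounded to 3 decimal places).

Posterior: Beta(3.5, 35.5); mean ≈ 0.090

Observing 3 successes and 35 failures updates Beta(0.5, 0.5) by adding the success and failure counts to the two shape parameters: α = 0.5+3 = 3.5, β = 0.5+35 = 35.5.
E[θ | data] = 3.5/(3.5+35.5) = 0.090.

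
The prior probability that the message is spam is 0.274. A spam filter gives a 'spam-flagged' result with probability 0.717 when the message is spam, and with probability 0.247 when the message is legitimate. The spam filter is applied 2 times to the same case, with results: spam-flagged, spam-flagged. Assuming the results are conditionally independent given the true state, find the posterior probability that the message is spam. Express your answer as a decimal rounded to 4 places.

Posterior P(H) ≈ 0.7608

With H the event that the message is spam, the joint likelihood of the observed sequence is P(data|H) = 0.717·0.717 = 0.51409 and P(data|¬H) = 0.247·0.247 = 0.061009.
Bayes: P(H|data) = 0.274·0.51409 / (0.274·0.51409 + 0.726·0.061009) = 0.14086/0.18515 = 0.7608.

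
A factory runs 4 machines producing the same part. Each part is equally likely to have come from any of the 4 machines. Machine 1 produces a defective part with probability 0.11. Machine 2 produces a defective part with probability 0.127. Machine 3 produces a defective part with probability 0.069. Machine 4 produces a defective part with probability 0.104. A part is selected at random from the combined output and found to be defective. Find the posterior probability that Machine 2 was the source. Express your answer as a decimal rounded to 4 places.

Posterior probability ≈ 0.3098

P(defective|M1) = 0.11; P(defective|M2) = 0.127; P(defective|M3) = 0.069; P(defective|M4) = 0.104.
Prior × likelihood for each source: 0.25·0.11=0.02750, 0.25·0.127=0.03175, 0.25·0.069=0.01725, 0.25·0.104=0.02600. Summing gives P(defective) = 0.10250.
P(Machine 2 | defective) = 0.03175 / 0.10250 = 0.3098.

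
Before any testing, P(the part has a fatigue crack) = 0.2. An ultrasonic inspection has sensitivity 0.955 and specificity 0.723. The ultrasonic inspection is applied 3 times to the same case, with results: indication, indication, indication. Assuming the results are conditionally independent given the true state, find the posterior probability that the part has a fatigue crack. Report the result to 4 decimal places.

Posterior P(H) ≈ 0.9111

With H the event that the part has a fatigue crack, the joint likelihood of the observed sequence is P(data|H) = 0.955·0.955·0.955 = 0.87098 and P(data|¬H) = 0.277·0.277·0.277 = 0.021254.
Bayes: P(H|data) = 0.2·0.87098 / (0.2·0.87098 + 0.8·0.021254) = 0.17420/0.19120 = 0.9111.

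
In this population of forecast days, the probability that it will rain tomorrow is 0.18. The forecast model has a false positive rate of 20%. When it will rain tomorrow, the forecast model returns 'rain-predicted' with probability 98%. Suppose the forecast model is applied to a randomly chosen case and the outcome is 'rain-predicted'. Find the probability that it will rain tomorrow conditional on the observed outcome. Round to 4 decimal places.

P(H | E) ≈ 0.5182

Write H for 'it will rain tomorrow'. Prior odds H:¬H = 0.18/0.82 = 0.21951. For the 'rain-predicted' outcome, the likelihood ratio is 0.98/0.2 = 4.9000.
Posterior odds = 0.21951 × 4.9000 = 1.0756, so P(H|E) = 1.0756/(1+1.0756) = 0.5182.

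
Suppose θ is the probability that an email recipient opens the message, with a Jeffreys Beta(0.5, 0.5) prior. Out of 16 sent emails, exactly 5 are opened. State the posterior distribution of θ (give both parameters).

The binomial likelihood is conjugate to the Beta prior: with 5 successes and 11 failures, the posterior is Beta(0.5+5, 0.5+11) = Beta(5.5, 11.5).

Posterior: Beta(5.5, 11.5)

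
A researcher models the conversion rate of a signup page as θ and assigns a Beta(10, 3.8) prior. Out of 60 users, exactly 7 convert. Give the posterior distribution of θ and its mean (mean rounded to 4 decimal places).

The binomial likelihood is conjugate to the Beta prior: with 7 successes and 53 failures, the posterior is Beta(10+7, 3.8+53) = Beta(17, 56.8).
E[θ | data] = 17/(17+56.8) = 0.2304.

Posterior: Beta(17, 56.8); mean ≈ 0.2304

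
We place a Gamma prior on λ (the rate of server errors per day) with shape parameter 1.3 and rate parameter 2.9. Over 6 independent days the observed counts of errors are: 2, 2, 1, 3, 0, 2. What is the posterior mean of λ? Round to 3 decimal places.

Posterior mean ≈ 1.270

The Poisson likelihood adds the total count to the shape and the number of exposure periods to the rate. Here ∑xᵢ = 10 and n = 6, so shape 1.3→11.3 and rate 2.9→8.9.
Posterior mean = shape/rate = 11.3/8.9 = 1.270.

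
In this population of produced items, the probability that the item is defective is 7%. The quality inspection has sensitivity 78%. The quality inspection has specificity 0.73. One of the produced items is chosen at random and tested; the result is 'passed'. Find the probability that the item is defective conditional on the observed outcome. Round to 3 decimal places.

P(H | E) ≈ 0.022

Write H for 'the item is defective'. Prior odds H:¬H = 0.07/0.93 = 0.075269. For the 'passed' outcome, the likelihood ratio is 0.22/0.73 = 0.30137.
Posterior odds = 0.075269 × 0.30137 = 0.022684, so P(H|E) = 0.022684/(1+0.022684) = 0.022.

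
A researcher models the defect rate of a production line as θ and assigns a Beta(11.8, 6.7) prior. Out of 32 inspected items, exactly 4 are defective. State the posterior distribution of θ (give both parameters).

The binomial likelihood is conjugate to the Beta prior: with 4 successes and 28 failures, the posterior is Beta(11.8+4, 6.7+28) = Beta(15.8, 34.7).

Posterior: Beta(15.8, 34.7)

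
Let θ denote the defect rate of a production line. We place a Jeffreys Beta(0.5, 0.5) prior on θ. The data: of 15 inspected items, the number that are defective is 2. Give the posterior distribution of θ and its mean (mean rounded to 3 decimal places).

Observing 2 successes and 13 failures updates Beta(0.5, 0.5) by adding the success and failure counts to the two shape parameters: α = 0.5+2 = 2.5, β = 0.5+13 = 13.5.
Posterior mean = α/(α+β) = 2.5/16 = 0.156.

Posterior: Beta(2.5, 13.5); mean ≈ 0.156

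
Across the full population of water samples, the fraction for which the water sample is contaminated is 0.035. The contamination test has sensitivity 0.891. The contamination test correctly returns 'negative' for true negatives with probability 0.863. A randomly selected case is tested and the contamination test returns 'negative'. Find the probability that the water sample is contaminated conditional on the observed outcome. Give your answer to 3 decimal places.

Let H be the event that the water sample is contaminated. P(H) = 0.035, so P(¬H) = 0.965. With E the 'negative' result, P(E|H) = 0.109 and P(E|¬H) = 0.863.
P(E) = 0.109·0.035 + 0.863·0.965 = 0.0038150 + 0.83279 = 0.83661.
By Bayes' theorem, P(H|E) = 0.0038150 / 0.83661 = 0.005.

P(H | E) ≈ 0.005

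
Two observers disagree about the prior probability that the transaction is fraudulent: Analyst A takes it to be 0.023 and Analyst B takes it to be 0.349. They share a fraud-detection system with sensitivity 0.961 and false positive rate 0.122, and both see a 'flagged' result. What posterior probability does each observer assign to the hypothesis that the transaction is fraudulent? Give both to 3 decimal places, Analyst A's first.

Analyst A: 0.156; Analyst B: 0.809

The likelihood ratio for a 'flagged' result is 0.961/0.122 = 7.8770.
Analyst A: prior odds 0.023/0.977 = 0.023541; posterior odds 0.18544; posterior probability 0.156.
Analyst B: prior odds 0.349/0.651 = 0.53610; posterior odds 4.2229; posterior probability 0.809.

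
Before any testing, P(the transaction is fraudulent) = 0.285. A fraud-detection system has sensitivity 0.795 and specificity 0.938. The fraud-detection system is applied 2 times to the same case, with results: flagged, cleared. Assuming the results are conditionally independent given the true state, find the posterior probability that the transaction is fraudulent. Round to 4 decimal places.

With H the event that the transaction is fraudulent, the joint likelihood of the observed sequence is P(data|H) = 0.795·0.205 = 0.16298 and P(data|¬H) = 0.062·0.938 = 0.058156.
Bayes: P(H|data) = 0.285·0.16298 / (0.285·0.16298 + 0.715·0.058156) = 0.046448/0.088029 = 0.5276.

Posterior P(H) ≈ 0.5276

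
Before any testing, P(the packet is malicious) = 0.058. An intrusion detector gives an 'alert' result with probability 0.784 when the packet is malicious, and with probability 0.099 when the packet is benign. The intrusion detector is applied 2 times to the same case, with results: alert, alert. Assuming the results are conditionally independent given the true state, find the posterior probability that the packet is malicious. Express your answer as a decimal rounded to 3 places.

Let H be the event that the packet is malicious; start with P(H) = 0.058. P('alert'|H) = 0.784, P('alert'|¬H) = 0.099.
Update on result 1 ('alert'): P(H) ← 0.784·0.0580 / (0.784·0.0580 + 0.099·0.9420) = 0.045472/0.13873 = 0.3278.
Update on result 2 ('alert'): P(H) ← 0.784·0.3278 / (0.784·0.3278 + 0.099·0.6722) = 0.25697/0.32352 = 0.7943.

Posterior P(H) ≈ 0.794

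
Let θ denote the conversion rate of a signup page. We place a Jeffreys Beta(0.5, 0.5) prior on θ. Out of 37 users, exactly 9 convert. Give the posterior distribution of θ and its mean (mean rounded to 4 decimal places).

The binomial likelihood is conjugate to the Beta prior: with 9 successes and 28 failures, the posterior is Beta(0.5+9, 0.5+28) = Beta(9.5, 28.5).
E[θ | data] = 9.5/(9.5+28.5) = 0.2500.

Posterior: Beta(9.5, 28.5); mean ≈ 0.2500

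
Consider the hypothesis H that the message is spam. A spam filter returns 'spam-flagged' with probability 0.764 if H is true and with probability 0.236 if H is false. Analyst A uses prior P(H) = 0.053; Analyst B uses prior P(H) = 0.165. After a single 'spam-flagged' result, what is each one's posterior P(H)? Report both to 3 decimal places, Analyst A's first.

Analyst A: 0.153; Analyst B: 0.390

P('+'|H) = 0.764, P('+'|¬H) = 0.236.
Analyst A: numerator 0.764·0.053 = 0.040492; evidence = 0.040492+0.236·0.947 = 0.26398; posterior = 0.153.
Analyst B: numerator 0.764·0.165 = 0.12606; evidence = 0.12606+0.236·0.835 = 0.32312; posterior = 0.390.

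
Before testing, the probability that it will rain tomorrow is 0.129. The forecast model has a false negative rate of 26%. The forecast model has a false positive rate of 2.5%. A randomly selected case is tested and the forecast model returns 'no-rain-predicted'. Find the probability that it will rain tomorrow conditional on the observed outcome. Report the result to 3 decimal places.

Write H for 'it will rain tomorrow'. Prior odds H:¬H = 0.129/0.871 = 0.14811. For the 'no-rain-predicted' outcome, the likelihood ratio is 0.26/0.975 = 0.26667.
Posterior odds = 0.14811 × 0.26667 = 0.039495, so P(H|E) = 0.039495/(1+0.039495) = 0.038.

P(H | E) ≈ 0.038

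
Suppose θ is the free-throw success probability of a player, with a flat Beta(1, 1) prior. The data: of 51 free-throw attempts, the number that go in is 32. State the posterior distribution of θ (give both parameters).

The binomial likelihood is conjugate to the Beta prior: with 32 successes and 19 failures, the posterior is Beta(1+32, 1+19) = Beta(33, 20).

Posterior: Beta(33, 20)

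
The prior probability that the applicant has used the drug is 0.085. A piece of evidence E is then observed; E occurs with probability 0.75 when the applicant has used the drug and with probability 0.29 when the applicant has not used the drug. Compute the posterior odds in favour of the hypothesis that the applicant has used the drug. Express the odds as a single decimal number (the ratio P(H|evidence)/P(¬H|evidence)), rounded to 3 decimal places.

Posterior odds ≈ 0.240

Prior odds = 0.085/(1−0.085) = 0.092896. In log-odds, ln(0.092896) = -2.3763.
Add log likelihood ratio: ln(2.5862) = 0.95019.
Posterior log-odds = -1.4261, so posterior odds = exp(-1.4261) = 0.24025.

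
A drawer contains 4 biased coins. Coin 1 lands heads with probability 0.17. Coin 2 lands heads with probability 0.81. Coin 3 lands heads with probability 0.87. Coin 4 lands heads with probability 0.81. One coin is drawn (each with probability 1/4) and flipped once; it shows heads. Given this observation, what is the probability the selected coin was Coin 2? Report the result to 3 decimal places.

Posterior probability ≈ 0.305

Tabulate prior·likelihood by source: [1] prior 0.25, lik 0.17, product 0.04250; [2] prior 0.25, lik 0.81, product 0.2025; [3] prior 0.25, lik 0.87, product 0.2175; [4] prior 0.25, lik 0.81, product 0.2025.
Normalizing constant = 0.66500; the posterior for Coin 2 is its product over the sum, 0.2025/0.66500 = 0.305.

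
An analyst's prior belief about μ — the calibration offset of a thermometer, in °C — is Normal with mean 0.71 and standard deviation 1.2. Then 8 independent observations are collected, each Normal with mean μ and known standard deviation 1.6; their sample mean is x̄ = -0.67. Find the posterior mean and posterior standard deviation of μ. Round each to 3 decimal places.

With known σ, the Normal prior is conjugate. Weight on the data is w = (n/σ²)/(n/σ² + 1/τ₀²) = 3.12500/(3.12500+0.694444) = 0.81818.
Posterior mean = w·x̄ + (1−w)·μ₀ = 0.81818·-0.67 + 0.18182·0.71 = -0.419. Posterior variance = 1/(3.12500+0.694444) = 0.261818, so SD = 0.512.

Posterior mean ≈ -0.419; posterior SD ≈ 0.512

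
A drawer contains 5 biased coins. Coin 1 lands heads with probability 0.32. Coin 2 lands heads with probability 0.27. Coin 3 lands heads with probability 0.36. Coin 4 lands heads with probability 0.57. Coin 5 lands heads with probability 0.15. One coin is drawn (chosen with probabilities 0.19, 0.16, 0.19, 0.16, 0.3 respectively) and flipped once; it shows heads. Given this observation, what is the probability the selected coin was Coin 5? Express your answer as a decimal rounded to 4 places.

Tabulate prior·likelihood by source: [1] prior 0.19, lik 0.32, product 0.06080; [2] prior 0.16, lik 0.27, product 0.04320; [3] prior 0.19, lik 0.36, product 0.06840; [4] prior 0.16, lik 0.57, product 0.09120; [5] prior 0.3, lik 0.15, product 0.04500.
Normalizing constant = 0.30860; the posterior for Coin 5 is its product over the sum, 0.04500/0.30860 = 0.1458.

Posterior probability ≈ 0.1458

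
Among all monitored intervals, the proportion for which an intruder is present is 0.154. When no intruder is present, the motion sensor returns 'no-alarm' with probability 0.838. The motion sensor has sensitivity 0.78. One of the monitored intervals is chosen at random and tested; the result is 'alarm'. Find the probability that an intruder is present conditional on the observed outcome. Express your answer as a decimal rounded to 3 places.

P(H | E) ≈ 0.467

Let H be the event that an intruder is present. P(H) = 0.154, so P(¬H) = 0.846. With E the 'alarm' result, P(E|H) = 0.78 and P(E|¬H) = 0.162.
P(E) = 0.78·0.154 + 0.162·0.846 = 0.12012 + 0.13705 = 0.25717.
By Bayes' theorem, P(H|E) = 0.12012 / 0.25717 = 0.467.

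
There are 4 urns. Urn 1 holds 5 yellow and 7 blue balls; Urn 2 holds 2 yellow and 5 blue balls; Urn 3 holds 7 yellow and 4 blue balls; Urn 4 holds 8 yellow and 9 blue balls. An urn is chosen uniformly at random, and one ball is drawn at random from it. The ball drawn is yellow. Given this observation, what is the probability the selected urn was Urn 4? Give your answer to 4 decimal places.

P(yellow|Urn 1) = 0.4167; P(yellow|Urn 2) = 0.2857; P(yellow|Urn 3) = 0.6364; P(yellow|Urn 4) = 0.4706.
Prior × likelihood for each source: 0.25·0.4167=0.1042, 0.25·0.2857=0.07143, 0.25·0.6364=0.1591, 0.25·0.4706=0.1176. Summing gives P(yellow) = 0.45233.
P(Urn 4 | yellow) = 0.1176 / 0.45233 = 0.2601.

Posterior probability ≈ 0.2601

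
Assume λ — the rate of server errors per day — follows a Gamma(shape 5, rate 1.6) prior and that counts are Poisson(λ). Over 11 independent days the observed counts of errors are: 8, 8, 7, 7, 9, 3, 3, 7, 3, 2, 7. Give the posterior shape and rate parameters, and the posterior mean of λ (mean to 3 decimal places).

Posterior: Gamma(shape=69, rate=12.6); mean ≈ 5.476

Total count ∑xᵢ = 64 over n = 11 days.
Gamma is conjugate to the Poisson likelihood: posterior is Gamma(shape = 5+64 = 69, rate = 1.6+11 = 12.6).
Posterior mean = shape/rate = 69/12.6 = 5.476.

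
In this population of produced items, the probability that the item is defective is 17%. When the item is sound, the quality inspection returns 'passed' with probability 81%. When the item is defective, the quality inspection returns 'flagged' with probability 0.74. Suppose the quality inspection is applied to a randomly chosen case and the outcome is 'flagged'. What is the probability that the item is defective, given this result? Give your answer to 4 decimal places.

Write H for 'the item is defective'. Prior odds H:¬H = 0.17/0.83 = 0.20482. For the 'flagged' outcome, the likelihood ratio is 0.74/0.19 = 3.8947.
Posterior odds = 0.20482 × 3.8947 = 0.79772, so P(H|E) = 0.79772/(1+0.79772) = 0.4437.

P(H | E) ≈ 0.4437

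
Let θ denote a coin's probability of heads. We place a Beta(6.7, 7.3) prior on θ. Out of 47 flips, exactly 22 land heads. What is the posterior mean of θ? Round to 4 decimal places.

The binomial likelihood is conjugate to the Beta prior: with 22 successes and 25 failures, the posterior is Beta(6.7+22, 7.3+25) = Beta(28.7, 32.3).
Posterior mean = α/(α+β) = 28.7/61 = 0.4705.

Posterior mean ≈ 0.4705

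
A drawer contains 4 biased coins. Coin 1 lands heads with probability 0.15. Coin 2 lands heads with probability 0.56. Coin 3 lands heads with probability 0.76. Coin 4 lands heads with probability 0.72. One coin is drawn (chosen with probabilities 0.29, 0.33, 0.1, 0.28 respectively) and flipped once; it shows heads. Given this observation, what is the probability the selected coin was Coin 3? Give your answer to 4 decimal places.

Tabulate prior·likelihood by source: [1] prior 0.29, lik 0.15, product 0.04350; [2] prior 0.33, lik 0.56, product 0.1848; [3] prior 0.1, lik 0.76, product 0.07600; [4] prior 0.28, lik 0.72, product 0.2016.
Normalizing constant = 0.50590; the posterior for Coin 3 is its product over the sum, 0.07600/0.50590 = 0.1502.

Posterior probability ≈ 0.1502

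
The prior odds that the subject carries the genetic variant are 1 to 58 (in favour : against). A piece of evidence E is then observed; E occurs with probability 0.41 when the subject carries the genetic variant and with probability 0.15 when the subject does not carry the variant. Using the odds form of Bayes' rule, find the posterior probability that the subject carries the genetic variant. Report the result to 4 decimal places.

Prior odds = 1/58 = 0.017241.
Likelihood ratio for E = 0.41/0.15 = 2.7333.
Posterior odds = prior odds × LR = 0.047126.
Posterior probability = odds/(1+odds) = 0.047126/1.0471 = 0.0450.

Posterior probability ≈ 0.0450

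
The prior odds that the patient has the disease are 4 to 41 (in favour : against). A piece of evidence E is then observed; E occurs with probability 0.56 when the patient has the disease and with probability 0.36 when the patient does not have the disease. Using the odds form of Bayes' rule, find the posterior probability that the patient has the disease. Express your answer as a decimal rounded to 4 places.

Posterior probability ≈ 0.1318

Prior odds = 4/41 = 0.097561.
Likelihood ratio for E = 0.56/0.36 = 1.5556.
Posterior odds = prior odds × LR = 0.15176.
Posterior probability = odds/(1+odds) = 0.15176/1.1518 = 0.1318.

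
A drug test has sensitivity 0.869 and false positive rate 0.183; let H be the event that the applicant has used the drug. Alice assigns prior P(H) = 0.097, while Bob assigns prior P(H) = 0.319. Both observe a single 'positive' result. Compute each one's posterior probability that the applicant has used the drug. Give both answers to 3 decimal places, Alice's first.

The likelihood ratio for a 'positive' result is 0.869/0.183 = 4.7486.
Alice: prior odds 0.097/0.903 = 0.10742; posterior odds 0.51010; posterior probability 0.338.
Bob: prior odds 0.319/0.681 = 0.46843; posterior odds 2.2244; posterior probability 0.690.

Alice: 0.338; Bob: 0.690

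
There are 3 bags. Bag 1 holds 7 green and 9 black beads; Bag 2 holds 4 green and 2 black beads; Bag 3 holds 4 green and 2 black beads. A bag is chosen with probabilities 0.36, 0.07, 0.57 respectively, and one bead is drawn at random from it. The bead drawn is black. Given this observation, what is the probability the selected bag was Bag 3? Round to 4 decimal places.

Posterior probability ≈ 0.4569

P(black|Bag 1) = 0.5625; P(black|Bag 2) = 0.3333; P(black|Bag 3) = 0.3333.
Prior × likelihood for each source: 0.36·0.5625=0.2025, 0.07·0.3333=0.02333, 0.57·0.3333=0.1900. Summing gives P(black) = 0.41583.
P(Bag 3 | black) = 0.1900 / 0.41583 = 0.4569.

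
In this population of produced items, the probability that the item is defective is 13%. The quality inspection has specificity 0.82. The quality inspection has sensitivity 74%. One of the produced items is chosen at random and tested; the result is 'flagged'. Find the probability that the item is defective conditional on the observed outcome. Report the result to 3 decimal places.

Write H for 'the item is defective'. Prior odds H:¬H = 0.13/0.87 = 0.14943. For the 'flagged' outcome, the likelihood ratio is 0.74/0.18 = 4.1111.
Posterior odds = 0.14943 × 4.1111 = 0.61430, so P(H|E) = 0.61430/(1+0.61430) = 0.381.

P(H | E) ≈ 0.381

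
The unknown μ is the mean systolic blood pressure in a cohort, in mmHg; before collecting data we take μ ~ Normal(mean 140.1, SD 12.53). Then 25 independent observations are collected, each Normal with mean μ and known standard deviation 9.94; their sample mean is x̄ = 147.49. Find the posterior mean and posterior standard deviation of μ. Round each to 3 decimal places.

Posterior mean ≈ 147.309; posterior SD ≈ 1.963

Prior precision 1/τ₀² = 1/12.53² = 0.00636939; data precision n/σ² = 25/9.94² = 0.253027.
Posterior precision = 0.00636939 + 0.253027 = 0.259397, giving posterior SD = 1/√0.259397 = 1.963.
Posterior mean = (0.00636939·140.1 + 0.253027·147.49) / 0.259397 = 147.309.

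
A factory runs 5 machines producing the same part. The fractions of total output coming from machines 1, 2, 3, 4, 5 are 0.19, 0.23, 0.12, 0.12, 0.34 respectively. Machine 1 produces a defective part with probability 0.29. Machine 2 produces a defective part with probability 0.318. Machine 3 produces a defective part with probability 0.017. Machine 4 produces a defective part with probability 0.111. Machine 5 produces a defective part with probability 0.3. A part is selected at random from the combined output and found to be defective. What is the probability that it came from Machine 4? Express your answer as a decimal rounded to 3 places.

P(defective|M1) = 0.29; P(defective|M2) = 0.318; P(defective|M3) = 0.017; P(defective|M4) = 0.111; P(defective|M5) = 0.3.
Prior × likelihood for each source: 0.19·0.29=0.05510, 0.23·0.318=0.07314, 0.12·0.017=0.002040, 0.12·0.111=0.01332, 0.34·0.3=0.1020. Summing gives P(defective) = 0.24560.
P(Machine 4 | defective) = 0.01332 / 0.24560 = 0.054.

Posterior probability ≈ 0.054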